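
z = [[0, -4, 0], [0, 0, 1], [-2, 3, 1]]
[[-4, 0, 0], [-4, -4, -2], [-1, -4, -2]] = z@[[0, 0, 0], [1, 0, 0], [-4, -4, -2]]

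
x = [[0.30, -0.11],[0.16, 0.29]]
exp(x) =[[1.34, -0.15], [0.21, 1.32]]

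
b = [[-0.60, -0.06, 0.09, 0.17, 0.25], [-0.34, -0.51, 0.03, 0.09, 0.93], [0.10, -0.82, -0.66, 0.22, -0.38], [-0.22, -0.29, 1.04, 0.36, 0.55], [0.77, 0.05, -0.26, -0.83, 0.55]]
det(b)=0.176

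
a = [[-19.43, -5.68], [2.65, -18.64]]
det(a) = 377.23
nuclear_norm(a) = 38.97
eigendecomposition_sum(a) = [[-9.71+0.96j, (-2.84-14.01j)], [(1.32+6.53j), (-9.32+2.9j)]] + [[-9.71-0.96j, -2.84+14.01j],[(1.32-6.53j), (-9.32-2.9j)]]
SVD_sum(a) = [[-12.94,  -12.43], [-7.94,  -7.63]] + [[-6.49, 6.75], [10.59, -11.01]]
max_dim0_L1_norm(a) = 24.32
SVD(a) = [[-0.85,-0.52], [-0.52,0.85]] @ diag([21.050986191842917, 17.919692529472677]) @ [[0.72,0.69], [0.69,-0.72]]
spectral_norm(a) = 21.05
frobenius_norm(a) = 27.65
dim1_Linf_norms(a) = [19.43, 18.64]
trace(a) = -38.07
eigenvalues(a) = [(-19.03+3.86j), (-19.03-3.86j)]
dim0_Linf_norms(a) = [19.43, 18.64]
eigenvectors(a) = [[0.83+0.00j, 0.83-0.00j],  [-0.06-0.56j, (-0.06+0.56j)]]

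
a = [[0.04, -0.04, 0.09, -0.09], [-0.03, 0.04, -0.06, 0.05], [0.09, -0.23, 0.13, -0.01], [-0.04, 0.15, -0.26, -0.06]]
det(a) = -0.00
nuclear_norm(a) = 0.65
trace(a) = 0.15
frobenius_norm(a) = 0.45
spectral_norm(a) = 0.42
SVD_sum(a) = [[0.02, -0.06, 0.07, 0.0],[-0.02, 0.05, -0.05, -0.00],[0.06, -0.17, 0.19, 0.00],[-0.07, 0.19, -0.21, -0.0]] + [[0.02, -0.02, -0.02, -0.05], [-0.01, 0.01, 0.02, 0.03], [0.02, -0.02, -0.02, -0.05], [0.03, -0.03, -0.03, -0.07]] + [[-0.01, 0.04, 0.04, -0.04], [0.00, -0.02, -0.02, 0.02], [0.01, -0.04, -0.04, 0.04], [0.00, -0.02, -0.01, 0.01]] + [[-0.0, -0.0, -0.00, -0.00], [-0.0, -0.0, -0.00, -0.00], [-0.0, -0.0, -0.0, -0.0], [0.0, 0.0, 0.0, 0.0]]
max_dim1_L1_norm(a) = 0.51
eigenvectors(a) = [[-0.44+0.00j, (0.9+0j), (0.25+0.42j), (0.25-0.42j)], [0.29+0.00j, (0.34+0j), -0.13-0.19j, -0.13+0.19j], [-0.61+0.00j, (-0+0j), -0.06-0.41j, -0.06+0.41j], [0.59+0.00j, 0.26+0.00j, 0.73+0.00j, 0.73-0.00j]]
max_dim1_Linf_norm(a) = 0.26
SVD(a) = [[-0.24, 0.50, 0.68, 0.48], [0.18, -0.31, -0.33, 0.87], [-0.64, 0.46, -0.61, 0.07], [0.71, 0.66, -0.24, -0.00]] @ diag([0.4157950936871031, 0.12999152725391447, 0.10731249813066916, 0.0008189339919808465]) @ [[-0.24, 0.65, -0.72, -0.01], [0.34, -0.3, -0.37, -0.81], [-0.08, 0.61, 0.58, -0.53], [-0.9, -0.34, -0.0, -0.25]]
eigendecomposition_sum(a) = [[0.05-0.00j, -0.11+0.00j, 0.11-0.00j, -0.03-0.00j], [-0.03+0.00j, 0.07+0.00j, (-0.07+0j), 0.02+0.00j], [0.07-0.00j, -0.16+0.00j, (0.15-0j), -0.04-0.00j], [-0.07+0.00j, 0.15+0.00j, (-0.14+0j), (0.04+0j)]] + [[(-0-0j), -0.00+0.00j, -0.00+0.00j, -0.00+0.00j], [(-0-0j), -0.00+0.00j, (-0+0j), (-0+0j)], [0j, 0.00-0.00j, 0.00-0.00j, 0.00-0.00j], [-0.00-0.00j, -0.00+0.00j, -0.00+0.00j, (-0+0j)]] + [[-0.01+0.01j,0.04-0.02j,(-0.01-0.04j),(-0.03-0.02j)], [0.00-0.01j,(-0.02+0.01j),0.00+0.02j,0.01+0.01j], [(0.01-0.01j),-0.04+0.01j,-0.01+0.04j,(0.02+0.03j)], [(0.01+0.02j),-0.00-0.07j,(-0.06-0.02j),-0.05+0.02j]] + [[(-0.01-0.01j),0.04+0.02j,-0.01+0.04j,-0.03+0.02j], [0.01j,-0.02-0.01j,0.00-0.02j,(0.01-0.01j)], [0.01+0.01j,-0.04-0.01j,(-0.01-0.04j),(0.02-0.03j)], [0.01-0.02j,(-0+0.07j),-0.06+0.02j,(-0.05-0.02j)]]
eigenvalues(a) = [(0.31+0j), (-0+0j), (-0.08+0.08j), (-0.08-0.08j)]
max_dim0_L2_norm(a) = 0.31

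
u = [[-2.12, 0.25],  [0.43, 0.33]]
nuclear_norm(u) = 2.54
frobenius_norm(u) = 2.20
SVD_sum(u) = [[-2.13, 0.18], [0.4, -0.03]] + [[0.01,0.07], [0.03,0.36]]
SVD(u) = [[-0.98, 0.18],  [0.18, 0.98]] @ diag([2.1708221386949145, 0.37179462361906074]) @ [[1.0, -0.09], [0.09, 1.00]]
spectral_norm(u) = 2.17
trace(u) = -1.79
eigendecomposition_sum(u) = [[-2.13, 0.21], [0.37, -0.04]] + [[0.01, 0.04],[0.06, 0.37]]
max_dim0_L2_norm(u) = 2.16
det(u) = -0.81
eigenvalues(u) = [-2.16, 0.37]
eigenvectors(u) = [[-0.99, -0.10],[0.17, -1.00]]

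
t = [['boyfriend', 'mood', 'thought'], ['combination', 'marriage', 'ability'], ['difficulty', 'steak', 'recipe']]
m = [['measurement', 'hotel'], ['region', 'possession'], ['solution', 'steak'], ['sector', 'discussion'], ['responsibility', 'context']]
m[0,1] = 'hotel'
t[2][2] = 'recipe'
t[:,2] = ['thought', 'ability', 'recipe']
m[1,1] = 'possession'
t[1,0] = 'combination'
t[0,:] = ['boyfriend', 'mood', 'thought']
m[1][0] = 'region'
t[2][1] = 'steak'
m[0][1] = 'hotel'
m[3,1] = 'discussion'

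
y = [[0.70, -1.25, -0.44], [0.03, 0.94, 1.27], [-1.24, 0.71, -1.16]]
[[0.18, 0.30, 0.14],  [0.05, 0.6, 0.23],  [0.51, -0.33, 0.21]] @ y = [[-0.04, 0.16, 0.14], [-0.23, 0.66, 0.47], [0.09, -0.8, -0.89]]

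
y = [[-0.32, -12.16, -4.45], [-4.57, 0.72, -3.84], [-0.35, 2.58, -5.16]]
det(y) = 319.770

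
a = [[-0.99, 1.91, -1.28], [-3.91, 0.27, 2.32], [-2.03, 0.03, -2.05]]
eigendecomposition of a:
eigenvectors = [[-0.11+0.46j, -0.11-0.46j, (0.5+0j)], [-0.84+0.00j, (-0.84-0j), (-0.01+0j)], [-0.17-0.21j, -0.17+0.21j, (0.86+0j)]]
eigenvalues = [(0.23+2.73j), (0.23-2.73j), (-3.23+0j)]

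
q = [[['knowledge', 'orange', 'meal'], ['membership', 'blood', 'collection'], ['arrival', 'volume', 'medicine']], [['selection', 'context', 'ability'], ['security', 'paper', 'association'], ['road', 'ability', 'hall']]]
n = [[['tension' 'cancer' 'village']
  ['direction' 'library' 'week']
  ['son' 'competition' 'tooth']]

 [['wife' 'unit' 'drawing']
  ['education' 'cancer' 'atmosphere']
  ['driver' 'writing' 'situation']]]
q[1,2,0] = 'road'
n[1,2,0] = 'driver'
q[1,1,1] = 'paper'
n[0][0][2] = 'village'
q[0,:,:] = [['knowledge', 'orange', 'meal'], ['membership', 'blood', 'collection'], ['arrival', 'volume', 'medicine']]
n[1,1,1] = 'cancer'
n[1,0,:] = ['wife', 'unit', 'drawing']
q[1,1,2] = 'association'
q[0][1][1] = 'blood'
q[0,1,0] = 'membership'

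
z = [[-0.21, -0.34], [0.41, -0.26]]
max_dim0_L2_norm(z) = 0.46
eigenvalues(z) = [(-0.24+0.37j), (-0.24-0.37j)]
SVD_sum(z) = [[0.01, -0.01],[0.40, -0.27]] + [[-0.22, -0.33], [0.01, 0.01]]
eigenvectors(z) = [[0.05+0.67j, 0.05-0.67j],[(0.74+0j), 0.74-0.00j]]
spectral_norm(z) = 0.49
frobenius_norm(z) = 0.63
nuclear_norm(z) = 0.89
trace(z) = -0.47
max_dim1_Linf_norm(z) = 0.41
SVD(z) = [[0.03, 1.0], [1.00, -0.03]] @ diag([0.4855610586023893, 0.3995378059319632]) @ [[0.83, -0.56], [-0.56, -0.83]]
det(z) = 0.19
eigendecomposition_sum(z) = [[(-0.1+0.19j), -0.17-0.11j],[(0.2+0.13j), -0.13+0.18j]] + [[(-0.1-0.19j), -0.17+0.11j], [(0.2-0.13j), -0.13-0.18j]]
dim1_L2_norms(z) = [0.4, 0.49]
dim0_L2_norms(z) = [0.46, 0.43]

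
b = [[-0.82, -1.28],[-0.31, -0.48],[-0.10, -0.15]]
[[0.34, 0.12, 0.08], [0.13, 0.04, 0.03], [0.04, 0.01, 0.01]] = b @[[0.01, -0.05, 0.03], [-0.27, -0.06, -0.08]]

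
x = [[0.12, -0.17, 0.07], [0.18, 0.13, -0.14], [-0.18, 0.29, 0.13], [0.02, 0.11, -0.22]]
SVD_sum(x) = [[0.1, -0.17, -0.02], [-0.0, 0.0, 0.0], [-0.18, 0.30, 0.04], [-0.03, 0.05, 0.01]] + [[-0.03, -0.02, 0.05], [0.11, 0.09, -0.2], [-0.04, -0.03, 0.06], [0.10, 0.08, -0.19]] + [[0.05, 0.02, 0.04], [0.07, 0.04, 0.06], [0.04, 0.02, 0.03], [-0.05, -0.03, -0.04]]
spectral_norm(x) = 0.41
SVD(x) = [[-0.48,0.19,-0.45],[0.01,-0.7,-0.68],[0.86,0.23,-0.33],[0.15,-0.66,0.48]] @ diag([0.4097864335200902, 0.34905443017653603, 0.14709209250336497]) @ [[-0.51, 0.85, 0.11], [-0.45, -0.37, 0.81], [-0.74, -0.37, -0.57]]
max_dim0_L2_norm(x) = 0.38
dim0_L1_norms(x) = [0.5, 0.7, 0.56]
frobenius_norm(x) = 0.56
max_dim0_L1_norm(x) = 0.7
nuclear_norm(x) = 0.91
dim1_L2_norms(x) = [0.22, 0.26, 0.37, 0.25]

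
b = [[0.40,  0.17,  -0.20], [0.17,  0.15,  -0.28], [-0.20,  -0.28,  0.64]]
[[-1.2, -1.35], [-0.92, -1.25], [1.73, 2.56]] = b @ [[-1.91, -1.82],[-0.14, 0.81],[2.04, 3.78]]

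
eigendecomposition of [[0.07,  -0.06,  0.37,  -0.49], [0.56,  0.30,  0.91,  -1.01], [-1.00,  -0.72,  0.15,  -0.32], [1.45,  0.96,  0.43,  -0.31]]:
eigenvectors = [[0.05+0.27j, 0.05-0.27j, 0.57+0.00j, (0.26+0j)],  [0.32+0.50j, (0.32-0.5j), (-0.79+0j), (-0.48+0j)],  [(-0.36+0.3j), (-0.36-0.3j), (-0.23+0j), (0.62+0j)],  [(0.6+0j), 0.60-0.00j, (-0.07+0j), 0.56+0.00j]]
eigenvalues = [(0.07+1.67j), (0.07-1.67j), (0.07+0j), (0.01+0j)]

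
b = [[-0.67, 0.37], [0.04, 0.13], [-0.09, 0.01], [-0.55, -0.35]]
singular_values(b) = [0.88, 0.52]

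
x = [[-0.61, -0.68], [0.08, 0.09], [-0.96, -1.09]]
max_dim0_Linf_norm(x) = 1.09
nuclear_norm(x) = 1.73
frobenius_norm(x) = 1.72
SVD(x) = [[-0.53, -0.84], [0.07, 0.03], [-0.84, 0.53]] @ diag([1.7200727350270775, 0.007055934840202095]) @ [[0.66, 0.75], [0.75, -0.66]]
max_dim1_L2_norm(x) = 1.45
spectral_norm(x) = 1.72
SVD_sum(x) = [[-0.61, -0.68],  [0.08, 0.09],  [-0.96, -1.09]] + [[-0.00, 0.0], [0.0, -0.0], [0.00, -0.0]]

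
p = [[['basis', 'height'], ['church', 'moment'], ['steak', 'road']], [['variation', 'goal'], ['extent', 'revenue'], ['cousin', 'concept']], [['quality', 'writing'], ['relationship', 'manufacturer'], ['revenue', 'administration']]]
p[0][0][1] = 'height'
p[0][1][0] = 'church'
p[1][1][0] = 'extent'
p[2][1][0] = 'relationship'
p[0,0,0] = 'basis'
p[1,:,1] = ['goal', 'revenue', 'concept']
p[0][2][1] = 'road'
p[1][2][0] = 'cousin'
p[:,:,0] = [['basis', 'church', 'steak'], ['variation', 'extent', 'cousin'], ['quality', 'relationship', 'revenue']]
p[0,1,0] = 'church'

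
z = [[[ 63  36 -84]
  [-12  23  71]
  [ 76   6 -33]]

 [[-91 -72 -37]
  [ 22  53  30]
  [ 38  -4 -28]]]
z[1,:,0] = [-91, 22, 38]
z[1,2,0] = 38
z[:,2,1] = [6, -4]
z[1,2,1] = -4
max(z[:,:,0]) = 76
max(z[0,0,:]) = 63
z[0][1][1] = 23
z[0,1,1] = 23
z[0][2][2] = -33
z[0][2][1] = 6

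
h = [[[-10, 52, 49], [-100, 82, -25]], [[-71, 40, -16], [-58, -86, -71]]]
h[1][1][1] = -86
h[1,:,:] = [[-71, 40, -16], [-58, -86, -71]]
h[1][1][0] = -58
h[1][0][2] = -16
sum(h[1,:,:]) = -262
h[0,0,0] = -10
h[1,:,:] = [[-71, 40, -16], [-58, -86, -71]]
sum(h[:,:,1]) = 88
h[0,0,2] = 49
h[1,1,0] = -58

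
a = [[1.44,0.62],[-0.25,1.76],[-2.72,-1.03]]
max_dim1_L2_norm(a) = 2.91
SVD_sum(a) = [[1.40, 0.69], [0.5, 0.25], [-2.60, -1.28]] + [[0.04, -0.07],[-0.75, 1.51],[-0.12, 0.25]]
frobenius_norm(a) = 3.75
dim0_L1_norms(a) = [4.41, 3.41]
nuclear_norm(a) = 5.05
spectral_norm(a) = 3.34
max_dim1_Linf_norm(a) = 2.72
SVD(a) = [[-0.47,0.05], [-0.17,-0.99], [0.87,-0.16]] @ diag([3.3376542710708965, 1.713903138103844]) @ [[-0.90, -0.44], [0.44, -0.90]]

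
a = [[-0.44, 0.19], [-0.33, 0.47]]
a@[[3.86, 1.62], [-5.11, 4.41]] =[[-2.67, 0.13], [-3.68, 1.54]]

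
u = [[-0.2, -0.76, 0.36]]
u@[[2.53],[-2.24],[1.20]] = [[1.63]]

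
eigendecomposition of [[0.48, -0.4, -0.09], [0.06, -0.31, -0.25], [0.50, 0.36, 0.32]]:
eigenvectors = [[(-0.48+0j), 0.25-0.16j, 0.25+0.16j],[0.22+0.00j, (0.38-0.37j), 0.38+0.37j],[-0.85+0.00j, (-0.79+0j), (-0.79-0j)]]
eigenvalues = [(0.51+0j), (-0.01+0.27j), (-0.01-0.27j)]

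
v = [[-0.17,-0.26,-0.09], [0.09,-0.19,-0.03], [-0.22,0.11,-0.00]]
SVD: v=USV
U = [[-0.84,0.43,-0.32], [-0.5,-0.41,0.76], [0.2,0.8,0.56]]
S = [0.35, 0.29, 0.01]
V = [[0.16, 0.95, 0.26], [-0.98, 0.18, -0.09], [-0.13, -0.24, 0.96]]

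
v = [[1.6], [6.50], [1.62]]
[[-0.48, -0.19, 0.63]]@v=[[-0.98]]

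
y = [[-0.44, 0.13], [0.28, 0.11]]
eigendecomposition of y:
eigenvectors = [[-0.91, -0.21],[0.42, -0.98]]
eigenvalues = [-0.5, 0.17]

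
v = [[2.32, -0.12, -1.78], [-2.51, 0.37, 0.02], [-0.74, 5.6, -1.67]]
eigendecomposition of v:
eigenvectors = [[(0.67+0j), -0.32-0.18j, -0.32+0.18j], [-0.48+0.00j, -0.08-0.33j, -0.08+0.33j], [(-0.57+0j), -0.87+0.00j, -0.87-0.00j]]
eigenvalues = [(3.91+0j), (-1.45+1.97j), (-1.45-1.97j)]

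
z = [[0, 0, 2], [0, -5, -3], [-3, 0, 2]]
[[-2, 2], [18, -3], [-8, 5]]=z @ [[2, -1], [-3, 0], [-1, 1]]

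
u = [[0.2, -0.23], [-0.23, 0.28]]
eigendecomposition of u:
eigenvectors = [[-0.77, 0.64], [-0.64, -0.77]]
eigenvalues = [0.01, 0.47]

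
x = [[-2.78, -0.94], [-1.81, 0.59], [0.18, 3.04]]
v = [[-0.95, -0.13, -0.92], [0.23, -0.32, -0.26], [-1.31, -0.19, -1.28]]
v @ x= [[2.71, -1.98],[-0.11, -1.20],[3.76, -2.77]]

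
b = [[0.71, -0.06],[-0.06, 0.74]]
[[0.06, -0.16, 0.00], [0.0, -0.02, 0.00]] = b @ [[0.08, -0.23, 0.00], [0.01, -0.04, 0.00]]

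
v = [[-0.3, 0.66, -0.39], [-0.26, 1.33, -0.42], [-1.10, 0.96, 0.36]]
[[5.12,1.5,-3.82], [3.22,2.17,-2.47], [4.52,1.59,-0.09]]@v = [[2.28, 1.71, -4.0], [1.19, 2.64, -3.06], [-1.67, 5.01, -2.46]]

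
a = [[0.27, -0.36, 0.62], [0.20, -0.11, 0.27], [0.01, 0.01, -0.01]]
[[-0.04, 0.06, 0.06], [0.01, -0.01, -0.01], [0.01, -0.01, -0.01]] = a @ [[0.39, -0.54, -0.54], [-0.12, 0.17, 0.17], [-0.31, 0.43, 0.43]]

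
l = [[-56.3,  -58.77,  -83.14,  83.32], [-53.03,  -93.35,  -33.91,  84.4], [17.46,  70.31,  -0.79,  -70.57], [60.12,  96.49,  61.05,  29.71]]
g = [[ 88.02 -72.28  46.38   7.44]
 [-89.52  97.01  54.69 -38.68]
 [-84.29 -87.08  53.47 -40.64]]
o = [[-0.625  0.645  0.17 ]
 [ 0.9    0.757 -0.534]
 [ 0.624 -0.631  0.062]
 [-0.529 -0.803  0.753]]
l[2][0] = 17.46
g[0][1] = -72.28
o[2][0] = 0.624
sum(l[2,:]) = 16.41000000000001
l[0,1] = -58.77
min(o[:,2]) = -0.534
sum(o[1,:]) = 1.123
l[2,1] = 70.31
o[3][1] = -0.803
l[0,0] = -56.3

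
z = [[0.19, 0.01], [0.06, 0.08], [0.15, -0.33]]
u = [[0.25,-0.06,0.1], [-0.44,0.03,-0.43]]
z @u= [[0.04,-0.01,0.01], [-0.02,-0.0,-0.03], [0.18,-0.02,0.16]]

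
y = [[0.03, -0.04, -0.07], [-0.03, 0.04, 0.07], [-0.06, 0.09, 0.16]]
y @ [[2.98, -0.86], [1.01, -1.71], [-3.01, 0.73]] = [[0.26, -0.01], [-0.26, 0.01], [-0.57, 0.01]]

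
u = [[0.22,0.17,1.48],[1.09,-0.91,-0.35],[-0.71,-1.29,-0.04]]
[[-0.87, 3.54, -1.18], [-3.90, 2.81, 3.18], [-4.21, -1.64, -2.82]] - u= [[-1.09,3.37,-2.66], [-4.99,3.72,3.53], [-3.5,-0.35,-2.78]]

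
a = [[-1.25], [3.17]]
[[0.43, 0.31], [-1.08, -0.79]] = a @ [[-0.34,-0.25]]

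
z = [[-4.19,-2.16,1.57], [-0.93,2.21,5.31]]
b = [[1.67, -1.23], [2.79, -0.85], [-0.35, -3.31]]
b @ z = [[-5.85, -6.33, -3.91],  [-10.90, -7.9, -0.13],  [4.54, -6.56, -18.13]]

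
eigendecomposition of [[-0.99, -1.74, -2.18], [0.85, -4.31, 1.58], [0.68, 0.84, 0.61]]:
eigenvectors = [[0.87+0.00j, 0.87-0.00j, (-0.34+0j)], [0.02-0.13j, 0.02+0.13j, -0.92+0.00j], [-0.34-0.32j, (-0.34+0.32j), 0.20+0.00j]]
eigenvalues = [(-0.17+1.06j), (-0.17-1.06j), (-4.34+0j)]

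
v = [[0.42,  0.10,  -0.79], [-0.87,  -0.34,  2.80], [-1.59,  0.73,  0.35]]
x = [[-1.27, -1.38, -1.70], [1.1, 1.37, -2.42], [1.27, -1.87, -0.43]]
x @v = [[3.37, -0.90, -3.46], [3.12, -2.12, 2.12], [2.84, 0.45, -6.39]]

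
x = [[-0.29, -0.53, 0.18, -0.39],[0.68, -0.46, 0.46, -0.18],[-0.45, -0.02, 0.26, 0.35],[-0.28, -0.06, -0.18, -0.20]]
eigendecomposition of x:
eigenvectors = [[0.04+0.51j, 0.04-0.51j, -0.09+0.01j, -0.09-0.01j], [0.75+0.00j, (0.75-0j), 0.62+0.00j, (0.62-0j)], [(-0.02+0.25j), (-0.02-0.25j), 0.59+0.13j, (0.59-0.13j)], [(-0.28+0.17j), -0.28-0.17j, -0.49+0.07j, (-0.49-0.07j)]]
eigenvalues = [(-0.38+0.57j), (-0.38-0.57j), (0.03+0.08j), (0.03-0.08j)]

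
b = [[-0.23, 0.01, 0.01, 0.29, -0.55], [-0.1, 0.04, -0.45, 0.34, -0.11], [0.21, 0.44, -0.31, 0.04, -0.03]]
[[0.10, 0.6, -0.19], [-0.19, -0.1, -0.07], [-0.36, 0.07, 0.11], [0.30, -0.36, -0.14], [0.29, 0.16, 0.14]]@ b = [[-0.12,-0.06,-0.21,0.23,-0.12], [0.04,-0.04,0.06,-0.09,0.12], [0.10,0.05,-0.07,-0.08,0.19], [-0.06,-0.07,0.21,-0.04,-0.12], [-0.05,0.07,-0.11,0.14,-0.18]]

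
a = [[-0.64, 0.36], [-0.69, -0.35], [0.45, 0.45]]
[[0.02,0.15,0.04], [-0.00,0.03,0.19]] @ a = [[-0.10, -0.03], [0.06, 0.08]]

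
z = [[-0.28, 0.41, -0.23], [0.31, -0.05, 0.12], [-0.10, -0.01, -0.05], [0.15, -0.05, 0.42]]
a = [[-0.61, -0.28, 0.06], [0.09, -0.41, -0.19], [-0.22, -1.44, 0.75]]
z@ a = [[0.26, 0.24, -0.27],[-0.22, -0.24, 0.12],[0.07, 0.1, -0.04],[-0.19, -0.63, 0.33]]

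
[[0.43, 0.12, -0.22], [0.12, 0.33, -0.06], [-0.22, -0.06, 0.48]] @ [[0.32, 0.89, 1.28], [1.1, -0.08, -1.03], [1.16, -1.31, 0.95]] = [[0.01,0.66,0.22],[0.33,0.16,-0.24],[0.42,-0.82,0.24]]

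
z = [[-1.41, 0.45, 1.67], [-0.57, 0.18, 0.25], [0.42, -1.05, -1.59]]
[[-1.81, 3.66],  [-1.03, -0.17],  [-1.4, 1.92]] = z @ [[2.51, -0.49], [1.29, -7.96], [0.69, 3.92]]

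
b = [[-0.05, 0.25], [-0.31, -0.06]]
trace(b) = -0.11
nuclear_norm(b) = 0.57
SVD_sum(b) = [[-0.00, -0.0], [-0.31, -0.06]] + [[-0.05, 0.25], [0.00, -0.0]]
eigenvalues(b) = [(-0.06+0.28j), (-0.06-0.28j)]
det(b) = 0.08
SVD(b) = [[-0.01,-1.00], [-1.00,0.01]] @ diag([0.3157644741190966, 0.2549368488161144]) @ [[0.98, 0.18], [0.18, -0.98]]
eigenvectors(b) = [[(-0.01-0.67j), (-0.01+0.67j)], [(0.74+0j), 0.74-0.00j]]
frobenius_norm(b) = 0.41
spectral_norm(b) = 0.32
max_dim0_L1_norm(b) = 0.36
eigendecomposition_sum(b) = [[(-0.03+0.14j), (0.13+0.02j)], [-0.16-0.03j, -0.03+0.14j]] + [[-0.03-0.14j, 0.13-0.02j], [(-0.16+0.03j), (-0.03-0.14j)]]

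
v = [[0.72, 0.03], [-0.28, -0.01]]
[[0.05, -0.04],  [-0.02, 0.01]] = v@[[0.07, -0.07], [-0.07, 0.51]]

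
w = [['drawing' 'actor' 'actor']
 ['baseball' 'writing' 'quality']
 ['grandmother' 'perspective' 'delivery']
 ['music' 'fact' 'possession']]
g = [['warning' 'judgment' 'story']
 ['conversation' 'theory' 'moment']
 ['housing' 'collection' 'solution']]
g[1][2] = 'moment'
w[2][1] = 'perspective'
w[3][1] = 'fact'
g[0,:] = ['warning', 'judgment', 'story']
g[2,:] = ['housing', 'collection', 'solution']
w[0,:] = ['drawing', 'actor', 'actor']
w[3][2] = 'possession'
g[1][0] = 'conversation'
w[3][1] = 'fact'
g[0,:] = ['warning', 'judgment', 'story']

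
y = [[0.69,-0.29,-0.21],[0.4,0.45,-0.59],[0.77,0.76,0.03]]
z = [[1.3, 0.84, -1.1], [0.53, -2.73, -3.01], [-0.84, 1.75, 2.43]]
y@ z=[[0.92, 1.0, -0.40], [1.25, -1.92, -3.23], [1.38, -1.38, -3.06]]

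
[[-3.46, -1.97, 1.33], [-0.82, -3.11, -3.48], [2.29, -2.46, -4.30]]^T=[[-3.46, -0.82, 2.29], [-1.97, -3.11, -2.46], [1.33, -3.48, -4.3]]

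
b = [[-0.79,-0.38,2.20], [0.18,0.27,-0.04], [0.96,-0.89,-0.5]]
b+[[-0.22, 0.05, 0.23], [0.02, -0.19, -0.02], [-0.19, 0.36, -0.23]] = [[-1.01, -0.33, 2.43], [0.20, 0.08, -0.06], [0.77, -0.53, -0.73]]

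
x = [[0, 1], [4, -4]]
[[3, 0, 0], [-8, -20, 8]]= x@[[1, -5, 2], [3, 0, 0]]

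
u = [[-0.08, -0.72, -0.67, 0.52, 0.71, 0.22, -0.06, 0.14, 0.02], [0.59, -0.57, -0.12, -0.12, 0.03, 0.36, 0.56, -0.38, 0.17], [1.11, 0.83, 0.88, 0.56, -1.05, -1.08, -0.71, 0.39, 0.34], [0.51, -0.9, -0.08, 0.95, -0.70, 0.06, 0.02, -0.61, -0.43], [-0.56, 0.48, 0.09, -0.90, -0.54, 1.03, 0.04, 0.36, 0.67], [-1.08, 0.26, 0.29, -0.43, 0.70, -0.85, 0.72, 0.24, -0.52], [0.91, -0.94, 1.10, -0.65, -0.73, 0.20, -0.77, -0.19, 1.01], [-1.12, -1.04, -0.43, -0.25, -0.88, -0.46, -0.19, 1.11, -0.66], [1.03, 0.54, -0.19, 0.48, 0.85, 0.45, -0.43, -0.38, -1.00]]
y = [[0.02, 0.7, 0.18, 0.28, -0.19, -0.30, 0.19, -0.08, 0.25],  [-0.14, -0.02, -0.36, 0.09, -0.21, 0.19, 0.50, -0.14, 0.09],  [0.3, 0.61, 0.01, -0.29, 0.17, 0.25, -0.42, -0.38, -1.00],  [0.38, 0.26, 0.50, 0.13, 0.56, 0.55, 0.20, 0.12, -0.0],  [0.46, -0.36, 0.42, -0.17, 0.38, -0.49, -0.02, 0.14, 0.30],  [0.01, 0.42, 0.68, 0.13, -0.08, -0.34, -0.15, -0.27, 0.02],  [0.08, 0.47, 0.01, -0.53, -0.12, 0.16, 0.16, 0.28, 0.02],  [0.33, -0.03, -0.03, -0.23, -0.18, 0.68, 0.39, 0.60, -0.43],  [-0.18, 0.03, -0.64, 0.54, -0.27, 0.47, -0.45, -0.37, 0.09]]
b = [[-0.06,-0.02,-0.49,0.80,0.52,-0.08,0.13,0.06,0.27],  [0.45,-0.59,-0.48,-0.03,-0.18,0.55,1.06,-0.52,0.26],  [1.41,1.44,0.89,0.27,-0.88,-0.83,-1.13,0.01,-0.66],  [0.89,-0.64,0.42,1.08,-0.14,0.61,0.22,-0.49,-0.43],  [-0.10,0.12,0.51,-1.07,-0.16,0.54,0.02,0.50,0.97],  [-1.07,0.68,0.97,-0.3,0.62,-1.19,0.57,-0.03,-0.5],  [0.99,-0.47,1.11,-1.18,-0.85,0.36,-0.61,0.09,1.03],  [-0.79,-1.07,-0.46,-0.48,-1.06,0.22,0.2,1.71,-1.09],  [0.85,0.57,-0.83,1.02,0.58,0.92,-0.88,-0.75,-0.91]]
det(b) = 14.04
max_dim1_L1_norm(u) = 6.95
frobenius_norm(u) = 5.81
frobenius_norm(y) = 3.12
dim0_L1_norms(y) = [1.9, 2.9, 2.83, 2.39, 2.16, 3.43, 2.48, 2.38, 2.2]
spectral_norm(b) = 3.58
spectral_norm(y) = 1.62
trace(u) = -0.87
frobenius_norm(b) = 6.56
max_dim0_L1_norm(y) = 3.43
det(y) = 0.06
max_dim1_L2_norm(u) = 2.46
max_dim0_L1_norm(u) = 6.99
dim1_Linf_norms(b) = [0.8, 1.06, 1.44, 1.08, 1.07, 1.19, 1.18, 1.71, 1.02]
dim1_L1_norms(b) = [2.43, 4.12, 7.52, 4.92, 3.99, 5.93, 6.69, 7.08, 7.31]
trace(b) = 0.16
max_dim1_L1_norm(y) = 3.43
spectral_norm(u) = 3.22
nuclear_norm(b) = 16.58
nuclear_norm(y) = 8.14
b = u + y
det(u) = 10.06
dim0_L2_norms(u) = [2.54, 2.21, 1.66, 1.79, 2.22, 1.89, 1.47, 1.51, 1.87]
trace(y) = 1.03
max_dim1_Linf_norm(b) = 1.71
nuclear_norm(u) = 15.01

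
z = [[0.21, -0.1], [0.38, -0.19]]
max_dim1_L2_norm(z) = 0.42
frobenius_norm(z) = 0.48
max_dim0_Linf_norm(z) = 0.38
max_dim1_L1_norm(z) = 0.57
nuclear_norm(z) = 0.49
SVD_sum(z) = [[0.21,  -0.1], [0.38,  -0.19]] + [[0.0, 0.0], [-0.00, -0.0]]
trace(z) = 0.02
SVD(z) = [[-0.48,  -0.88],[-0.88,  0.48]] @ diag([0.48433935530396033, 0.003922869325387771]) @ [[-0.9, 0.44], [-0.44, -0.90]]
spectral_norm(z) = 0.48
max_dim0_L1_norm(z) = 0.59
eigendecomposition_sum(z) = [[0.15,  -0.06], [0.23,  -0.1]] + [[0.06, -0.04], [0.15, -0.1]]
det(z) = -0.00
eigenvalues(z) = [0.05, -0.03]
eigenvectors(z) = [[0.54,  0.38], [0.84,  0.93]]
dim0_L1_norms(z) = [0.59, 0.29]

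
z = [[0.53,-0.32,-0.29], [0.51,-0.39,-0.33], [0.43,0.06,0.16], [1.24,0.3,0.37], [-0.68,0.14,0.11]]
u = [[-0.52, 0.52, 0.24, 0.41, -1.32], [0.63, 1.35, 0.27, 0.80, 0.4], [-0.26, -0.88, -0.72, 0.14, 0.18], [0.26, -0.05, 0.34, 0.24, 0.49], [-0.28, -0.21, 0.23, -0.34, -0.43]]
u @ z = [[1.50, -0.08, 0.02], [1.86, -0.42, -0.25], [-0.84, 0.45, 0.32], [0.22, 0.10, 0.14], [-0.29, 0.02, 0.01]]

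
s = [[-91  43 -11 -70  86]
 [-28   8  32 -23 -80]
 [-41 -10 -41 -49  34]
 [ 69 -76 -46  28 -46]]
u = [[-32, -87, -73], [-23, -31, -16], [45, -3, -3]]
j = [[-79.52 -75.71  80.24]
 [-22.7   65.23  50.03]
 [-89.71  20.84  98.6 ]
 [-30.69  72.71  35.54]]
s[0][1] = 43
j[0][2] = 80.24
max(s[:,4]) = 86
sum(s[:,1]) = -35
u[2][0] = 45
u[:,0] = [-32, -23, 45]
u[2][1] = -3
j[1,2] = 50.03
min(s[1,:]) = -80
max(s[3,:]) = 69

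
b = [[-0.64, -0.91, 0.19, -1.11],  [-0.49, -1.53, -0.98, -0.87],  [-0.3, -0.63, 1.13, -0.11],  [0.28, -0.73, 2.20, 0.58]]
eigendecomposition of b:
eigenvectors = [[(0.5+0j),0.75+0.00j,0.75-0.00j,(-0.27+0j)], [(0.84+0j),(-0.02+0.2j),-0.02-0.20j,-0.30+0.00j], [(0.21+0j),(0.1+0.11j),(0.1-0.11j),(0.34+0j)], [0.00+0.00j,-0.39-0.47j,(-0.39+0.47j),0.85+0.00j]]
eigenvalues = [(-2.07+0j), (-0.01+0.47j), (-0.01-0.47j), (1.64+0j)]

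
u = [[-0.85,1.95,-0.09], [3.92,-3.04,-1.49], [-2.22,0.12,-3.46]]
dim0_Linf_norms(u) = [3.92, 3.04, 3.46]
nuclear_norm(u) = 10.66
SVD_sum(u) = [[-1.47, 1.12, 0.09],[3.99, -3.05, -0.25],[-1.32, 1.01, 0.08]] + [[0.03, 0.03, 0.14], [-0.27, -0.26, -1.12], [-0.86, -0.83, -3.57]] + [[0.59,0.79,-0.33], [0.20,0.27,-0.11], [-0.04,-0.05,0.02]]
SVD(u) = [[-0.33, -0.04, 0.94], [0.9, 0.3, 0.33], [-0.30, 0.95, -0.06]] @ diag([5.610839117823204, 3.9475838958109644, 1.100302585400423]) @ [[0.79,  -0.61,  -0.05], [-0.23,  -0.22,  -0.95], [0.56,  0.76,  -0.31]]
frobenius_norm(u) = 6.95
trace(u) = -7.35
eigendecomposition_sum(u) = [[(0.82+0j), (0.37-0j), -0.13-0.00j], [0.87+0.00j, 0.39-0.00j, (-0.14-0j)], [-0.36-0.00j, (-0.16+0j), (0.06+0j)]] + [[(-0.83-0.21j), (0.79+0.73j), 0.02+1.28j], [(1.53-0.06j), -1.71-0.85j, -0.68-2.18j], [-0.93-1.47j, 0.14+2.17j, (-1.76+1.91j)]] + [[(-0.83+0.21j), 0.79-0.73j, (0.02-1.28j)], [1.53+0.06j, -1.71+0.85j, (-0.68+2.18j)], [-0.93+1.47j, 0.14-2.17j, (-1.76-1.91j)]]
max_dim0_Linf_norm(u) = 3.92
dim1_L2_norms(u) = [2.13, 5.18, 4.11]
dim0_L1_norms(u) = [6.99, 5.11, 5.04]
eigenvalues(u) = [(1.26+0j), (-4.31+0.85j), (-4.31-0.85j)]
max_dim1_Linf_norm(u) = 3.92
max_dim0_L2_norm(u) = 4.58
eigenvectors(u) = [[(0.66+0j), (0.25-0.24j), 0.25+0.24j], [(0.7+0j), -0.31+0.54j, (-0.31-0.54j)], [-0.29+0.00j, (0.7+0j), 0.70-0.00j]]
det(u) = 24.37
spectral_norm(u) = 5.61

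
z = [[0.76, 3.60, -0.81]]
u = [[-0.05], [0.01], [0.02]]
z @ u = [[-0.02]]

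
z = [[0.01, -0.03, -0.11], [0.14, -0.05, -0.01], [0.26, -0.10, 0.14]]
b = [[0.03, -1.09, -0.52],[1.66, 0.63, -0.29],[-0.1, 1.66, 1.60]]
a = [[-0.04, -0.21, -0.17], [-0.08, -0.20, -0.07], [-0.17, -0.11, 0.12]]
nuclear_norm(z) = 0.49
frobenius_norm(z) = 0.36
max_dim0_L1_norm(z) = 0.41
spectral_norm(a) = 0.36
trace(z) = 0.10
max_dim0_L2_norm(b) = 2.08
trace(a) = -0.12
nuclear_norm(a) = 0.60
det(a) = 0.00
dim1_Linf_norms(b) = [1.09, 1.66, 1.66]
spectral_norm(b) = 2.60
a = z @ b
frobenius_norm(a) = 0.43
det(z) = 0.00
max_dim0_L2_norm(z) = 0.3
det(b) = 1.44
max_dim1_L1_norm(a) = 0.42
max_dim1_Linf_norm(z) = 0.26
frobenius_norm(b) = 3.17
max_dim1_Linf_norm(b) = 1.66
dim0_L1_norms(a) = [0.29, 0.52, 0.36]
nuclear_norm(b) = 4.69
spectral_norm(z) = 0.34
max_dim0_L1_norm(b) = 3.38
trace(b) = 2.26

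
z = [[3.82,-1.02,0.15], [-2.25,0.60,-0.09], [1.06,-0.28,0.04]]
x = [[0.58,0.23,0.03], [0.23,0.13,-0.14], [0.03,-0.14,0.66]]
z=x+[[3.24, -1.25, 0.12], [-2.48, 0.47, 0.05], [1.03, -0.14, -0.62]]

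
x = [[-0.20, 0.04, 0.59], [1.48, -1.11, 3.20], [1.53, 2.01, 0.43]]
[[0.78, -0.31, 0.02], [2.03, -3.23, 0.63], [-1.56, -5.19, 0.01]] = x@ [[-0.99, -1.32, 0.14], [-0.24, -1.39, -0.12], [1.01, -0.88, 0.09]]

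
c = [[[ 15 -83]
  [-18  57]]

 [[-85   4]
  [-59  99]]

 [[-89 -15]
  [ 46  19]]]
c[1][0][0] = -85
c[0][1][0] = -18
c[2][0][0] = -89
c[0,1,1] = 57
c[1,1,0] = -59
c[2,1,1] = 19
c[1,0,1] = 4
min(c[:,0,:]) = -89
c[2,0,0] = -89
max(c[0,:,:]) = 57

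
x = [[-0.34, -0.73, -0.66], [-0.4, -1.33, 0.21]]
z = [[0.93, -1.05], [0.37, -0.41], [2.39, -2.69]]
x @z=[[-2.16, 2.43], [-0.36, 0.4]]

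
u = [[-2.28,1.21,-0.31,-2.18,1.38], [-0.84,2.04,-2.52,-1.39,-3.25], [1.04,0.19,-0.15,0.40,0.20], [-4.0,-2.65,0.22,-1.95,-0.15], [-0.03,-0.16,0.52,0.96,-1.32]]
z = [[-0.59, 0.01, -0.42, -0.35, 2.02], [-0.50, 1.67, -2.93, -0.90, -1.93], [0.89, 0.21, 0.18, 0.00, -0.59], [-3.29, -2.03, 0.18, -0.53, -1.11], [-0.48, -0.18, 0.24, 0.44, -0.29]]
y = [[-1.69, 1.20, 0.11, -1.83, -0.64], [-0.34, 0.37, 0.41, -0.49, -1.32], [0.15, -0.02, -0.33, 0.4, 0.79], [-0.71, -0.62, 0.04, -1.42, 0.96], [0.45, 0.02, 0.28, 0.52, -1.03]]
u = z + y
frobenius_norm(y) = 4.10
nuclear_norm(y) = 6.54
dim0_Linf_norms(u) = [4.0, 2.65, 2.52, 2.18, 3.25]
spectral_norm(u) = 5.84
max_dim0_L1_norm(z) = 5.94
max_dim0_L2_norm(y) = 2.46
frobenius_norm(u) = 8.27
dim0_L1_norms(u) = [8.19, 6.25, 3.72, 6.88, 6.3]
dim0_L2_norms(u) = [4.79, 3.57, 2.61, 3.4, 3.78]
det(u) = 0.86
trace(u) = -3.66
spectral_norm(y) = 3.23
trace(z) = 0.44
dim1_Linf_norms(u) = [2.28, 3.25, 1.04, 4.0, 1.32]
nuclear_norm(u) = 14.79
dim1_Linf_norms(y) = [1.83, 1.32, 0.79, 1.42, 1.03]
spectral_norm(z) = 4.15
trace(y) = -4.10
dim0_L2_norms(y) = [1.92, 1.4, 0.61, 2.46, 2.18]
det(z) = 0.01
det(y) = -0.00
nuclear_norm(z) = 11.02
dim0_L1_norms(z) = [5.75, 4.1, 3.95, 2.22, 5.94]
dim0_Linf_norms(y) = [1.69, 1.2, 0.41, 1.83, 1.32]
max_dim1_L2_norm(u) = 5.19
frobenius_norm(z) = 6.26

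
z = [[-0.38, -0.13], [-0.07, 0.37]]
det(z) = -0.150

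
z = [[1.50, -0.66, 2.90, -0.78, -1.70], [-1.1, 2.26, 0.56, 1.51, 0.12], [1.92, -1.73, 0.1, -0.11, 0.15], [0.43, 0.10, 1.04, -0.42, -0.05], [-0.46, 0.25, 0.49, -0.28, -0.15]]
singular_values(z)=[4.46, 3.22, 1.3, 0.56, 0.16]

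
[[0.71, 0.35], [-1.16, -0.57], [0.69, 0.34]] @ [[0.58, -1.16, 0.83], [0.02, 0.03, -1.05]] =[[0.42, -0.81, 0.22], [-0.68, 1.33, -0.36], [0.41, -0.79, 0.22]]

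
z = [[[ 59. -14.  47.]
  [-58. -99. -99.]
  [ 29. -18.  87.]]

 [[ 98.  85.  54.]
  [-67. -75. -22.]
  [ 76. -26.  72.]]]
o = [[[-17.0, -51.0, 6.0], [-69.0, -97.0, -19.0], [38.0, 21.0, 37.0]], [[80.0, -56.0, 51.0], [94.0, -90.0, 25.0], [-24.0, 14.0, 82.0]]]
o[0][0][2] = 6.0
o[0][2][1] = 21.0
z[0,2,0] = 29.0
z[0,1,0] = -58.0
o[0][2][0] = 38.0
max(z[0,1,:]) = -58.0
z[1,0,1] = 85.0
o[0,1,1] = -97.0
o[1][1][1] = -90.0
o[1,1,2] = 25.0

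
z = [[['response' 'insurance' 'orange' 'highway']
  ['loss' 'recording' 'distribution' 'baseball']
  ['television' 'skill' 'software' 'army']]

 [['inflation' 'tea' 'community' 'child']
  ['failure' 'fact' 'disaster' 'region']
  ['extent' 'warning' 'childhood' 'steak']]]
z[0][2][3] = 'army'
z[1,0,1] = 'tea'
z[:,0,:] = [['response', 'insurance', 'orange', 'highway'], ['inflation', 'tea', 'community', 'child']]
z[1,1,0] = 'failure'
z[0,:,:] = [['response', 'insurance', 'orange', 'highway'], ['loss', 'recording', 'distribution', 'baseball'], ['television', 'skill', 'software', 'army']]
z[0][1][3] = 'baseball'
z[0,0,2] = 'orange'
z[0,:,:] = [['response', 'insurance', 'orange', 'highway'], ['loss', 'recording', 'distribution', 'baseball'], ['television', 'skill', 'software', 'army']]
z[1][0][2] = 'community'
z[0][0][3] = 'highway'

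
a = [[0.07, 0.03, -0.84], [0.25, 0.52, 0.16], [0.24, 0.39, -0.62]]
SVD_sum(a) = [[0.17,0.23,-0.76], [0.01,0.01,-0.04], [0.15,0.21,-0.69]] + [[-0.09, -0.2, -0.08],  [0.24, 0.51, 0.2],  [0.09, 0.18, 0.07]] + [[-0.00, 0.0, -0.00], [-0.00, 0.0, -0.0], [0.0, -0.00, 0.00]]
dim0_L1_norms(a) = [0.56, 0.94, 1.62]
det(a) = 0.00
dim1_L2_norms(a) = [0.84, 0.6, 0.77]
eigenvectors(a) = [[0.44, -0.89, 0.82], [-0.87, 0.44, -0.29], [-0.22, -0.07, 0.50]]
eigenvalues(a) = [0.43, -0.01, -0.46]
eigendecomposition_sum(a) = [[-0.17,-0.33,0.08],[0.33,0.64,-0.17],[0.08,0.16,-0.04]] + [[-0.02, -0.01, 0.02],  [0.01, 0.01, -0.01],  [-0.00, -0.00, 0.00]] + [[0.26, 0.37, -0.94], [-0.09, -0.13, 0.34], [0.16, 0.23, -0.58]]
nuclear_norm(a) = 1.78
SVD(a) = [[-0.74, 0.34, -0.58], [-0.04, -0.88, -0.47], [-0.67, -0.32, 0.67]] @ diag([1.098449915713313, 0.6763149599512277, 0.0024202511407317114]) @ [[-0.2, -0.28, 0.94], [-0.40, -0.85, -0.34], [0.89, -0.45, 0.06]]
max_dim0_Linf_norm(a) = 0.84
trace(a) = -0.03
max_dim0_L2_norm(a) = 1.06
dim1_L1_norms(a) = [0.94, 0.93, 1.25]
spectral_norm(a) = 1.10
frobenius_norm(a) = 1.29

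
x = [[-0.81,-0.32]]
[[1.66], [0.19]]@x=[[-1.34, -0.53], [-0.15, -0.06]]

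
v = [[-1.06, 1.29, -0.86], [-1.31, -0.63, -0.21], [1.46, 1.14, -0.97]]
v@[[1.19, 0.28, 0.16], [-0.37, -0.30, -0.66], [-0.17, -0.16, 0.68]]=[[-1.59, -0.55, -1.61],[-1.29, -0.14, 0.06],[1.48, 0.22, -1.18]]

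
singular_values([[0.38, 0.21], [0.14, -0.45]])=[0.5, 0.4]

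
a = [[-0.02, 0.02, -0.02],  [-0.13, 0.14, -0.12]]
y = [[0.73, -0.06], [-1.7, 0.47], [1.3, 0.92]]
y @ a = [[-0.01, 0.01, -0.01], [-0.03, 0.03, -0.02], [-0.15, 0.15, -0.14]]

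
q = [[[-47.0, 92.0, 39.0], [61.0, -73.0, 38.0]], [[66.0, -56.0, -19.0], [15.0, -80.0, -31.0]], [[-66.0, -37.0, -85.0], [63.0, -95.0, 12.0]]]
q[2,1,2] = 12.0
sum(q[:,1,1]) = -248.0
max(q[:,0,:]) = 92.0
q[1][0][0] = 66.0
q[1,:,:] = [[66.0, -56.0, -19.0], [15.0, -80.0, -31.0]]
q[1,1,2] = -31.0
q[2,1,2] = 12.0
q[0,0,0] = -47.0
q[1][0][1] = -56.0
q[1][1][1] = -80.0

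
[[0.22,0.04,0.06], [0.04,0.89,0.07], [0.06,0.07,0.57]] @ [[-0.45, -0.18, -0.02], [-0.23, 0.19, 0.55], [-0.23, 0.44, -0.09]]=[[-0.12, -0.01, 0.01], [-0.24, 0.19, 0.48], [-0.17, 0.25, -0.01]]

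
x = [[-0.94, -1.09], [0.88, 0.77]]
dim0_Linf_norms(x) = [0.94, 1.09]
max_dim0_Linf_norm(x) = 1.09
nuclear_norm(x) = 1.98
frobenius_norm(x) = 1.85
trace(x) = -0.17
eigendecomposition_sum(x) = [[-0.47+0.16j, (-0.55-0.1j)],[0.44+0.08j, 0.38+0.31j]] + [[-0.47-0.16j,(-0.55+0.1j)], [0.44-0.08j,(0.39-0.31j)]]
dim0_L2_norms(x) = [1.29, 1.33]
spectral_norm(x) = 1.85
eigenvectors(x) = [[(0.74+0j),0.74-0.00j], [-0.58-0.33j,(-0.58+0.33j)]]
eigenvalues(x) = [(-0.09+0.48j), (-0.09-0.48j)]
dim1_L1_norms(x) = [2.03, 1.65]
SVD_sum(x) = [[-1.0,  -1.03], [0.81,  0.84]] + [[0.06, -0.06], [0.07, -0.07]]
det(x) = 0.24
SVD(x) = [[-0.78, 0.63], [0.63, 0.78]] @ diag([1.8500839511757026, 0.1272374693323549]) @ [[0.69, 0.72], [0.72, -0.69]]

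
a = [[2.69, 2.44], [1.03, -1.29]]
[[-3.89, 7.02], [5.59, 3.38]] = a @ [[1.44, 2.89],[-3.18, -0.31]]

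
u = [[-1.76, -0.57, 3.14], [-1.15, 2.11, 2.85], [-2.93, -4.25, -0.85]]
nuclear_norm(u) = 11.17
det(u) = 21.91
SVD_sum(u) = [[-0.06, -0.13, -0.05], [0.92, 1.95, 0.76], [-2.05, -4.34, -1.69]] + [[-2.08, -0.16, 2.93], [-1.67, -0.13, 2.36], [-0.69, -0.05, 0.97]] + [[0.38, -0.28, 0.26], [-0.4, 0.29, -0.27], [-0.19, 0.14, -0.13]]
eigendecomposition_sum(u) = [[-1.15+0.95j,0.10+1.47j,(1.69+0.79j)], [-0.29+1.01j,0.65+0.81j,(1.3-0.22j)], [-1.67-1.09j,(-1.84+0.72j),-0.33+2.47j]] + [[-1.15-0.95j,0.10-1.47j,(1.69-0.79j)], [-0.29-1.01j,(0.65-0.81j),1.30+0.22j], [(-1.67+1.09j),(-1.84-0.72j),(-0.33-2.47j)]] + [[(0.55-0j),(-0.78+0j),-0.24+0.00j], [-0.57+0.00j,0.81-0.00j,(0.25-0j)], [(0.41-0j),(-0.58+0j),-0.18+0.00j]]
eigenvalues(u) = [(-0.84+4.23j), (-0.84-4.23j), (1.18+0j)]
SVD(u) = [[0.03, -0.75, 0.66], [-0.41, -0.61, -0.68], [0.91, -0.25, -0.33]] @ diag([5.5781959795340486, 4.770171908309969, 0.8235833771274373]) @ [[-0.40, -0.85, -0.33], [0.58, 0.05, -0.81], [0.71, -0.52, 0.47]]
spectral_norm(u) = 5.58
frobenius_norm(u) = 7.39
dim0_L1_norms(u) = [5.84, 6.93, 6.84]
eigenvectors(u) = [[0.16-0.53j, 0.16+0.53j, (0.61+0j)], [-0.12-0.37j, (-0.12+0.37j), -0.64+0.00j], [(0.74+0j), 0.74-0.00j, (0.46+0j)]]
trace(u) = -0.50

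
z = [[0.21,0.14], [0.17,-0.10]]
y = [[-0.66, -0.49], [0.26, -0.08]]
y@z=[[-0.22, -0.04],[0.04, 0.04]]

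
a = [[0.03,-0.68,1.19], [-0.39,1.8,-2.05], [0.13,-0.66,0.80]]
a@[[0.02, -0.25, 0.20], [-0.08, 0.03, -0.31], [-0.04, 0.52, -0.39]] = [[0.01, 0.59, -0.25], [-0.07, -0.91, 0.16], [0.02, 0.36, -0.08]]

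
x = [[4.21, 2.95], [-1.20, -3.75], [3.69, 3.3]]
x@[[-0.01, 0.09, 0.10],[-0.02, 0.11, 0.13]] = [[-0.10, 0.70, 0.80], [0.09, -0.52, -0.61], [-0.1, 0.70, 0.8]]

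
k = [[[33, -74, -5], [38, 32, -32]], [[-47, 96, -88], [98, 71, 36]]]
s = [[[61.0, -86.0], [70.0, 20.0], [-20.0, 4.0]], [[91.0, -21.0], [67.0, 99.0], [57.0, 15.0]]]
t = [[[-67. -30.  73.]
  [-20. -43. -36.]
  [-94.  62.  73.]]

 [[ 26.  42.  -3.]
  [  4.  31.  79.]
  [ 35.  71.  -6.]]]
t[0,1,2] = -36.0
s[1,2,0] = 57.0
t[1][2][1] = 71.0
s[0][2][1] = 4.0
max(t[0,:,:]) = 73.0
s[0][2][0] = -20.0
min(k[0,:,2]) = -32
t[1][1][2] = 79.0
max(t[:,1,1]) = 31.0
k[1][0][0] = -47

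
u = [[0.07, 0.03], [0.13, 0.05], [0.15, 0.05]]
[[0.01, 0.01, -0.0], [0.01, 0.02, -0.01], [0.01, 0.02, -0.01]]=u @ [[0.03, 0.03, -0.01], [0.20, 0.24, -0.09]]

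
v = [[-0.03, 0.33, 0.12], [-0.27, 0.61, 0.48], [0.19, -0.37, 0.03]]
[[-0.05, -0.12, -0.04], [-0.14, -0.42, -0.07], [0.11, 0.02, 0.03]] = v @ [[0.31, 0.04, -0.08],[-0.14, -0.09, -0.13],[0.06, -0.73, -0.02]]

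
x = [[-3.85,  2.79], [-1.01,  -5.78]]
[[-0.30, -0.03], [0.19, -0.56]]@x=[[1.19,-0.66],  [-0.17,3.77]]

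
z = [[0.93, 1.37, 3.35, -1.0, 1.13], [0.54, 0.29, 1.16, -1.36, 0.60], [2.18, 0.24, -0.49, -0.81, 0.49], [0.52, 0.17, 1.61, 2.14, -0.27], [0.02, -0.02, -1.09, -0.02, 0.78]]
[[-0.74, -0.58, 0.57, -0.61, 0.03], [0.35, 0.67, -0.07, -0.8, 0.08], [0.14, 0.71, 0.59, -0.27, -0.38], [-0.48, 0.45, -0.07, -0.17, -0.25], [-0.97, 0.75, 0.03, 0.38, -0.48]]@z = [[-0.08,-1.15,-4.45,-0.24,-0.72], [0.12,0.52,0.61,-2.92,1.04], [1.65,0.50,0.98,-2.15,0.65], [-0.45,-0.57,-1.05,-0.43,-0.46], [-0.24,-1.03,-1.26,0.75,-1.11]]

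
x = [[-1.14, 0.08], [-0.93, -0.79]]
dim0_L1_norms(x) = [2.07, 0.87]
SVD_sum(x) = [[-0.98, -0.36], [-1.08, -0.39]] + [[-0.16, 0.44], [0.15, -0.4]]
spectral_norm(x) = 1.55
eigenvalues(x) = [(-0.96+0.21j), (-0.96-0.21j)]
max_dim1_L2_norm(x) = 1.22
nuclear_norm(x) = 2.18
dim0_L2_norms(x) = [1.47, 0.79]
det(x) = 0.97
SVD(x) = [[-0.67, -0.74], [-0.74, 0.67]] @ diag([1.5487704533108542, 0.6295316377683424]) @ [[0.94, 0.34], [0.34, -0.94]]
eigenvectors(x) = [[(-0.18+0.22j),  -0.18-0.22j], [-0.96+0.00j,  -0.96-0.00j]]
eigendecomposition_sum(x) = [[-0.57-0.30j, 0.04+0.18j], [(-0.47-2.14j), -0.39+0.51j]] + [[-0.57+0.30j,0.04-0.18j], [-0.46+2.14j,-0.39-0.51j]]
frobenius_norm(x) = 1.67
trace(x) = -1.93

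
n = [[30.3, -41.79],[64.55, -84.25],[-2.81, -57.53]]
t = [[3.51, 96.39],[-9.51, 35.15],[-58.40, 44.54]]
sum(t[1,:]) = 25.64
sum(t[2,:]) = -13.86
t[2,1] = 44.54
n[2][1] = -57.53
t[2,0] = -58.4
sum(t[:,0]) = -64.4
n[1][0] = 64.55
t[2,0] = -58.4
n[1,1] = -84.25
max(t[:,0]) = 3.51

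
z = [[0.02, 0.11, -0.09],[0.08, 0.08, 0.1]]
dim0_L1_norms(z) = [0.1, 0.19, 0.19]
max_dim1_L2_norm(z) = 0.15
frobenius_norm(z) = 0.21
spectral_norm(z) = 0.15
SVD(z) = [[0.44, 0.9],[0.90, -0.44]] @ diag([0.15323331681288008, 0.1411366381154217]) @ [[0.53, 0.78, 0.33],[-0.12, 0.45, -0.88]]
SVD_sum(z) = [[0.04, 0.05, 0.02], [0.07, 0.11, 0.05]] + [[-0.02, 0.06, -0.11], [0.01, -0.03, 0.05]]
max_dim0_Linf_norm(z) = 0.11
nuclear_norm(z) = 0.29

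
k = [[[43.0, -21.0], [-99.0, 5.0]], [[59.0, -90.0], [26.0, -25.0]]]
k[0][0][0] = 43.0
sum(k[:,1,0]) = -73.0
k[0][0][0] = 43.0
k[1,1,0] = 26.0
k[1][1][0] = 26.0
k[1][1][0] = 26.0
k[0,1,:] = [-99.0, 5.0]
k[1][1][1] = -25.0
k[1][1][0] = 26.0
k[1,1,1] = -25.0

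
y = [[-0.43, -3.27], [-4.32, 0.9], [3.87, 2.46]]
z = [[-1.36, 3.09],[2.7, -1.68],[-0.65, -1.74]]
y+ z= [[-1.79, -0.18], [-1.62, -0.78], [3.22, 0.72]]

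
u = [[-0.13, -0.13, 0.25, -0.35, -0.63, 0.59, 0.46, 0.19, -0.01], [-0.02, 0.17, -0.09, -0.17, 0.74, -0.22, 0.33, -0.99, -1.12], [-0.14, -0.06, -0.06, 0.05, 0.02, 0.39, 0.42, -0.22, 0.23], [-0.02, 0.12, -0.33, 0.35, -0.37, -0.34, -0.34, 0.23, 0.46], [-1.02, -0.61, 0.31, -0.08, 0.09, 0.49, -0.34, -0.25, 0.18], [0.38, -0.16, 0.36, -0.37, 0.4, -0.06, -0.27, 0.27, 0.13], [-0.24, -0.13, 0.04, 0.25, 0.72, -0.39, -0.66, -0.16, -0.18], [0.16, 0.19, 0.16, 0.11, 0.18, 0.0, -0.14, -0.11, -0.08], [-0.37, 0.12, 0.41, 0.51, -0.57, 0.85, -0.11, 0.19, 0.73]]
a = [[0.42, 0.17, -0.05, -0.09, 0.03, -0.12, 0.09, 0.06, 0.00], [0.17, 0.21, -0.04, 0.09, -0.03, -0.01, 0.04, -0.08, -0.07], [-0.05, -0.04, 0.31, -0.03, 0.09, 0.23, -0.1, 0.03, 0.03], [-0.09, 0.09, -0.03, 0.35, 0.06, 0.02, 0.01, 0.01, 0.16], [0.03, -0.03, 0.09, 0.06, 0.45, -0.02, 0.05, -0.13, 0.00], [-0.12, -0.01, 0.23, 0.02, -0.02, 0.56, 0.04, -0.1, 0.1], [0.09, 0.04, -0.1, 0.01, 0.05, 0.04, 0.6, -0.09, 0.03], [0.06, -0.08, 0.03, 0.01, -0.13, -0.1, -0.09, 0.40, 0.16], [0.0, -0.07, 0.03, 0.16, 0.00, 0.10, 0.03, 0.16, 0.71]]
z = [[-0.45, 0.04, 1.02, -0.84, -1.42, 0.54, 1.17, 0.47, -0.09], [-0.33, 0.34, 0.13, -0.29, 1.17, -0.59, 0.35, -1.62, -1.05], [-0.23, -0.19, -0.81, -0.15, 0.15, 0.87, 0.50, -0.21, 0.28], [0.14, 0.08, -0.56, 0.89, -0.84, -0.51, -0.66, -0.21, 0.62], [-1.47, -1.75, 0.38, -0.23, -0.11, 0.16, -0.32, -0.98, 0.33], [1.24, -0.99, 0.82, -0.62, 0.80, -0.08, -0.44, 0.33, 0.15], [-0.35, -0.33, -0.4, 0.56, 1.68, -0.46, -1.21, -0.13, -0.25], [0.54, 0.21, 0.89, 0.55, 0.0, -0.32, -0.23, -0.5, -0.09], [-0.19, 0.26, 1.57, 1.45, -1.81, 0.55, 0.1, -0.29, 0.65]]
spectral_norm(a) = 0.89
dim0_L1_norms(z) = [4.94, 4.19, 6.58, 5.58, 7.98, 4.08, 4.98, 4.74, 3.51]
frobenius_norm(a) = 1.59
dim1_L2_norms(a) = [0.49, 0.31, 0.42, 0.41, 0.49, 0.64, 0.63, 0.48, 0.76]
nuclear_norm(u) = 7.80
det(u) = -0.00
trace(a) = 4.01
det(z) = -0.00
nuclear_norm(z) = 16.16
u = z @ a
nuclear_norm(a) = 4.01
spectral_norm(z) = 4.03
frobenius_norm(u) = 3.46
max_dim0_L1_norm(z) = 7.98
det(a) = 0.00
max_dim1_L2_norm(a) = 0.76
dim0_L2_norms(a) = [0.49, 0.31, 0.42, 0.41, 0.49, 0.64, 0.63, 0.48, 0.76]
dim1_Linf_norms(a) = [0.42, 0.21, 0.31, 0.35, 0.45, 0.56, 0.6, 0.4, 0.71]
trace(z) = -1.28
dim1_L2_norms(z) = [2.42, 2.43, 1.39, 1.72, 2.57, 2.13, 2.3, 1.36, 2.96]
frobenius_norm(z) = 6.61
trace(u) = 0.32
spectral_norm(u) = 2.33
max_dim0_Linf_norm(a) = 0.71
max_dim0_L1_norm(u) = 3.72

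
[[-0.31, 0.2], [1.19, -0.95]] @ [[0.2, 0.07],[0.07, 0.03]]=[[-0.05,  -0.02], [0.17,  0.05]]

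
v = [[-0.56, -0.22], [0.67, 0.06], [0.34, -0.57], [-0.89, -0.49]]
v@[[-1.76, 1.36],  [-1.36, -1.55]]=[[1.28, -0.42], [-1.26, 0.82], [0.18, 1.35], [2.23, -0.45]]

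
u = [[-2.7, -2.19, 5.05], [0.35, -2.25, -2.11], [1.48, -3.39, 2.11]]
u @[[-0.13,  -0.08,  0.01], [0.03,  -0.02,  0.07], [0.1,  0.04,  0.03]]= [[0.79, 0.46, -0.03], [-0.32, -0.07, -0.22], [-0.08, 0.03, -0.16]]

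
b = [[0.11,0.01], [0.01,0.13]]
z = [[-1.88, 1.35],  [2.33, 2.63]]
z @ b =[[-0.19, 0.16], [0.28, 0.37]]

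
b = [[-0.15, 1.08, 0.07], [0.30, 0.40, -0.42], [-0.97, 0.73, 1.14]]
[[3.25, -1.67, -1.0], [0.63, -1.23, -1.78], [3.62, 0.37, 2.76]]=b @ [[3.52, 1.91, -3.18], [3.23, -1.47, -1.41], [4.10, 2.89, 0.62]]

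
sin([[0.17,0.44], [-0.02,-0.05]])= [[0.17,0.44], [-0.02,-0.05]]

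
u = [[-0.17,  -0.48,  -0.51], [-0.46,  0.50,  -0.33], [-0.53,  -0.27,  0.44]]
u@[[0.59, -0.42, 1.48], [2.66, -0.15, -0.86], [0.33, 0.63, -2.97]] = [[-1.55, -0.18, 1.68], [0.95, -0.09, -0.13], [-0.89, 0.54, -1.86]]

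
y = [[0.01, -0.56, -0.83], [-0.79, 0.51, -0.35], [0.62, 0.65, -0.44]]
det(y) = 1.00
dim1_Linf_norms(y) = [0.83, 0.79, 0.65]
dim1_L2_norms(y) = [1.0, 1.0, 1.0]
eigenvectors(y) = [[(-0.05-0.58j), (-0.05+0.58j), -0.56+0.00j],[(0.07-0.4j), 0.07+0.40j, 0.82+0.00j],[-0.70+0.00j, (-0.7-0j), (0.12+0j)]]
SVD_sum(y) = [[0.47, -0.16, -0.27],[-0.52, 0.18, 0.30],[0.45, -0.15, -0.26]] + [[-0.22,0.16,-0.47], [-0.31,0.23,-0.67], [-0.13,0.10,-0.28]] + [[-0.24, -0.57, -0.08], [0.04, 0.10, 0.02], [0.30, 0.71, 0.1]]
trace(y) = 0.08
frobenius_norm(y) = 1.73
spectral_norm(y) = 1.01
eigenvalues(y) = [(-0.46+0.89j), (-0.46-0.89j), (1+0j)]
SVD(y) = [[-0.56, 0.55, 0.62], [0.63, 0.77, -0.11], [-0.54, 0.32, -0.77]] @ diag([1.0065342240809447, 1.0013796569468056, 0.9969591959588259]) @ [[-0.83, 0.28, 0.48],[-0.40, 0.3, -0.87],[-0.38, -0.91, -0.14]]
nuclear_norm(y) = 3.00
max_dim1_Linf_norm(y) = 0.83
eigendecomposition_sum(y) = [[-0.16+0.30j, -0.05+0.23j, (-0.38-0.16j)], [(-0.16+0.18j), (-0.08+0.15j), -0.23-0.18j], [0.35+0.22j, (0.27+0.09j), -0.23+0.44j]] + [[(-0.16-0.3j), (-0.05-0.23j), -0.38+0.16j], [(-0.16-0.18j), (-0.08-0.15j), -0.23+0.18j], [(0.35-0.22j), (0.27-0.09j), (-0.23-0.44j)]] + [[(0.32+0j), (-0.46-0j), (-0.07-0j)], [(-0.46-0j), (0.67+0j), (0.11+0j)], [(-0.07-0j), 0.10+0.00j, (0.02+0j)]]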